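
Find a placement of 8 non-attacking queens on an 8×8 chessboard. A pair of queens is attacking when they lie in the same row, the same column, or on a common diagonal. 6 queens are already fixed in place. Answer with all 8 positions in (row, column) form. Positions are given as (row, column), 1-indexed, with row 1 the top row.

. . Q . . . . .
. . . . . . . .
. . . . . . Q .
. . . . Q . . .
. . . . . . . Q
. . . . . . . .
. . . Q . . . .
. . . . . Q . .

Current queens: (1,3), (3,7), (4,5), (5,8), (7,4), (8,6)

(1,3) (2,1) (3,7) (4,5) (5,8) (6,2) (7,4) (8,6)

Row 2: attacked by (1,3)→{2,3,4}; (3,7)→{6,7,8}; (4,5)→{3,5,7}; (5,8)→{5,8}; (7,4)→{4}; (8,6)→{6}. Safe: 1. Place at column 1.
Row 6: attacked by (1,3)→{3,8}; (2,1)→{1,5}; (3,7)→{4,7}; (4,5)→{3,5,7}; (5,8)→{7,8}; (7,4)→{3,4,5}; (8,6)→{4,6,8}. Safe: 2. Place at column 2.
Columns [3, 1, 7, 5, 8, 2, 4, 6], r−c [-2, 1, -4, -1, -3, 4, 3, 2], r+c [4, 3, 10, 9, 13, 8, 11, 14] are all distinct, so no two queens attack.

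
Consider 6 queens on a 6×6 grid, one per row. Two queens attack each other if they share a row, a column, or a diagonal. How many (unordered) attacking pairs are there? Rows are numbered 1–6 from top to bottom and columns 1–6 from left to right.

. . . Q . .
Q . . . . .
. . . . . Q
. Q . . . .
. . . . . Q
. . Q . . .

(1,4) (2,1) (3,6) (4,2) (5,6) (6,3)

3

Same column: (3,6)–(5,6) (column 6).
Same diagonal: (1,4)–(3,6) (|1−3| = |4−6| = 2); (3,6)–(6,3) (|3−6| = |6−3| = 3).
Total attacking pairs: 3.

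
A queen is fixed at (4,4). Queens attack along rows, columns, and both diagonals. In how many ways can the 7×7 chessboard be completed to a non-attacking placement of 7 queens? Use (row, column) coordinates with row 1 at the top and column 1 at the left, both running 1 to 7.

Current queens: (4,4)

Branch on row 1: col 2 → 2; col 3 → 2; col 5 → 2; col 6 → 2.
Sum: 2 + 2 + 2 + 2 = 8.

8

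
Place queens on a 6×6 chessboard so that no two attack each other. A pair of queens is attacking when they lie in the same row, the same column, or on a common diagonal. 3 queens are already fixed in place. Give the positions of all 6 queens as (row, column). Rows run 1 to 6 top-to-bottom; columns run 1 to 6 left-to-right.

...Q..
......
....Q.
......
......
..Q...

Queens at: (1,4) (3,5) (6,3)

(1,4) (2,1) (3,5) (4,2) (5,6) (6,3)

Row 2: attacked by (1,4)→{3,4,5}; (3,5)→{4,5,6}; (6,3)→{3}. Safe: 1, 2. Place at column 1.
Row 4: attacked by (1,4)→{1,4}; (2,1)→{1,3}; (3,5)→{4,5,6}; (6,3)→{1,3,5}. Safe: 2. Place at column 2.
Row 5: attacked by (1,4)→{4}; (2,1)→{1,4}; (3,5)→{3,5}; (4,2)→{1,2,3}; (6,3)→{2,3,4}. Safe: 6. Place at column 6.
Columns [4, 1, 5, 2, 6, 3], r−c [-3, 1, -2, 2, -1, 3], r+c [5, 3, 8, 6, 11, 9] are all distinct, so no two queens attack.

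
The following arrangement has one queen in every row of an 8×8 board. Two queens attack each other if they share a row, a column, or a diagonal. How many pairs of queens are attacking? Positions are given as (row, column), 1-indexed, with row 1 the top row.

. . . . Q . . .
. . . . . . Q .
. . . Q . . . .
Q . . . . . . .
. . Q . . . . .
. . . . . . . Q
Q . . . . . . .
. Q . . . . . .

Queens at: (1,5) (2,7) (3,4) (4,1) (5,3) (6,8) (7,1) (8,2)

3

Same column: (4,1)–(7,1) (column 1).
Same diagonal: (5,3)–(7,1) (|5−7| = |3−1| = 2); (7,1)–(8,2) (|7−8| = |1−2| = 1).
Total attacking pairs: 3.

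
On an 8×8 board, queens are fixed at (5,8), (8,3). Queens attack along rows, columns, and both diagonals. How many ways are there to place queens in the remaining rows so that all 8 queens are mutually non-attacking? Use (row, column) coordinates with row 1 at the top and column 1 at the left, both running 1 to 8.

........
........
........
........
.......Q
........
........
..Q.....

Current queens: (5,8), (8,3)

4

Branch on row 1: col 1 → 1; col 2 → 0; col 5 → 1; col 6 → 2; col 7 → 0.
Sum: 1 + 0 + 1 + 2 + 0 = 4.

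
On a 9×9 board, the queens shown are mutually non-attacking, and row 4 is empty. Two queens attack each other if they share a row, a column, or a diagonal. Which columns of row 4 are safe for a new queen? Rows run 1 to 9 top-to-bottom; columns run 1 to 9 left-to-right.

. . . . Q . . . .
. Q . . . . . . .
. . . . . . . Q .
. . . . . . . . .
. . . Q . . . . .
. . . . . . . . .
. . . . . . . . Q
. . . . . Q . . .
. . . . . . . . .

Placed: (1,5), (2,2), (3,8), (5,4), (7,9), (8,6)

(1,5) attacks row 4 at column 5 and diagonals 2, 8.
(2,2) attacks row 4 at column 2 and diagonals 4.
(3,8) attacks row 4 at column 8 and diagonals 7, 9.
(5,4) attacks row 4 at column 4 and diagonals 3, 5.
(7,9) attacks row 4 at column 9 and diagonals 6.
(8,6) attacks row 4 at column 6 and diagonals 2.
Attacked columns: {2, 3, 4, 5, 6, 7, 8, 9}. Safe: {1}.

columns 1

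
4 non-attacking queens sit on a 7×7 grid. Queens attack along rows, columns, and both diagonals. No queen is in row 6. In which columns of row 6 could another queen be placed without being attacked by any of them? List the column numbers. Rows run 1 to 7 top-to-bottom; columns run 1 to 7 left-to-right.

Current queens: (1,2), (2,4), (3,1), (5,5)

columns 3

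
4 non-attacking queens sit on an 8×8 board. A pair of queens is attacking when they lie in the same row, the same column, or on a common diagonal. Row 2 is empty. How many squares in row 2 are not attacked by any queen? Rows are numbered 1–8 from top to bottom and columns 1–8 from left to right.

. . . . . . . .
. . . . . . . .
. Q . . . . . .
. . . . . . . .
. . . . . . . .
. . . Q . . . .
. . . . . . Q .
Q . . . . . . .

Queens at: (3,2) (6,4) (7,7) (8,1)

2

(3,2) attacks row 2 at column 2 and diagonals 1, 3.
(6,4) attacks row 2 at column 4 and diagonals 8.
(7,7) attacks row 2 at column 7 and diagonals 2.
(8,1) attacks row 2 at column 1 and diagonals 7.
Attacked columns: {1, 2, 3, 4, 7, 8}. Safe: {5, 6}.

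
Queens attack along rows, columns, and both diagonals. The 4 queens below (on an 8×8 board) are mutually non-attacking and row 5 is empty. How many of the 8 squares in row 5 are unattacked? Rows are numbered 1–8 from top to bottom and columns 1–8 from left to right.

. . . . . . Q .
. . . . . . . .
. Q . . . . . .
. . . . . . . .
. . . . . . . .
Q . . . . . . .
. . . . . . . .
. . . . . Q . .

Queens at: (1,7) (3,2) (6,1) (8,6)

2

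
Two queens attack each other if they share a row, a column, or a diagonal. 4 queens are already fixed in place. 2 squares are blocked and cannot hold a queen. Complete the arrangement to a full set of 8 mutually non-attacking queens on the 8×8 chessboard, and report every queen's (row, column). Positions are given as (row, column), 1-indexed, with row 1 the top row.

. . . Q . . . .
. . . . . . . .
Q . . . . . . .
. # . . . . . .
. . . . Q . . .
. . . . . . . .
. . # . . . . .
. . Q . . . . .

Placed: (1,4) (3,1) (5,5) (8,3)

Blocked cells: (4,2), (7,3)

Row 2: attacked by (1,4)→{3,4,5}; (3,1)→{1,2}; (5,5)→{2,5,8}; (8,3)→{3}. Safe: 6, 7. Place at column 7.
Row 4: attacked by (1,4)→{1,4,7}; (2,7)→{5,7}; (3,1)→{1,2}; (5,5)→{4,5,6}; (8,3)→{3,7}. Blocked: 2. Safe: 8. Place at column 8.
Row 6: attacked by (1,4)→{4}; (2,7)→{3,7}; (3,1)→{1,4}; (4,8)→{6,8}; (5,5)→{4,5,6}; (8,3)→{1,3,5}. Safe: 2. Place at column 2.
Row 7: attacked by (1,4)→{4}; (2,7)→{2,7}; (3,1)→{1,5}; (4,8)→{5,8}; (5,5)→{3,5,7}; (6,2)→{1,2,3}; (8,3)→{2,3,4}. Blocked: 3. Safe: 6. Place at column 6.
Columns [4, 7, 1, 8, 5, 2, 6, 3], r−c [-3, -5, 2, -4, 0, 4, 1, 5], r+c [5, 9, 4, 12, 10, 8, 13, 11] are all distinct, so no two queens attack.

(1,4) (2,7) (3,1) (4,8) (5,5) (6,2) (7,6) (8,3)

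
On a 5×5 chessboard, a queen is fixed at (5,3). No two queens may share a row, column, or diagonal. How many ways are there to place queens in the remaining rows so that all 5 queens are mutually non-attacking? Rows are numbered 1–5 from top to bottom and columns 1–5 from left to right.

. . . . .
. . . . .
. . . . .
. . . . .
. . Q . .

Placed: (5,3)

2

Branch on row 1: col 1 → 1; col 2 → 0; col 4 → 0; col 5 → 1.
Sum: 1 + 0 + 0 + 1 = 2.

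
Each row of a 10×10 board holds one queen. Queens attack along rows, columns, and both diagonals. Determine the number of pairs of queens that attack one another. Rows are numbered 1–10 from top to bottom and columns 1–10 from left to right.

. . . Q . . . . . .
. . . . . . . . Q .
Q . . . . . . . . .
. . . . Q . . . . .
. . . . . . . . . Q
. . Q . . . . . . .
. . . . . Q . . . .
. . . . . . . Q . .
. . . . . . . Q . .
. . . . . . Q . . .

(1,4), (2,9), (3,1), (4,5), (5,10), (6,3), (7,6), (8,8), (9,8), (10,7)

5

Same column: (8,8)–(9,8) (column 8).
Same diagonal: (4,5)–(6,3) (|4−6| = |5−3| = 2); (6,3)–(10,7) (|6−10| = |3−7| = 4); (7,6)–(9,8) (|7−9| = |6−8| = 2); (9,8)–(10,7) (|9−10| = |8−7| = 1).
Total attacking pairs: 5.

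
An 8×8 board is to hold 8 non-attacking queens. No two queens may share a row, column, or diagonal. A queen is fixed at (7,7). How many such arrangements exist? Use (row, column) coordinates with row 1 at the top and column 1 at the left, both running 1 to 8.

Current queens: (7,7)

16

Branch on row 1: col 2 → 3; col 3 → 5; col 4 → 2; col 5 → 1; col 6 → 3; col 8 → 2.
Sum: 3 + 5 + 2 + 1 + 3 + 2 = 16.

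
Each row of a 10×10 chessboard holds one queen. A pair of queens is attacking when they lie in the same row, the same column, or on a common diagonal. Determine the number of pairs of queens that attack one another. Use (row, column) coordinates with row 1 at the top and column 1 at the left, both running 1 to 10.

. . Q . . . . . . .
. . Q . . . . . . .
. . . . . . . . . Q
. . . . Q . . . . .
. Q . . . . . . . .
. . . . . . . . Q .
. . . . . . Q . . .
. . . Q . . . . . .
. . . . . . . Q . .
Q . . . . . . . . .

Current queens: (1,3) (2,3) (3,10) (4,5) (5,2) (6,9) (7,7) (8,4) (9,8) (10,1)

Same column: (1,3)–(2,3) (column 3).
Same diagonal: (2,3)–(4,5) (|2−4| = |3−5| = 2).
Total attacking pairs: 2.

2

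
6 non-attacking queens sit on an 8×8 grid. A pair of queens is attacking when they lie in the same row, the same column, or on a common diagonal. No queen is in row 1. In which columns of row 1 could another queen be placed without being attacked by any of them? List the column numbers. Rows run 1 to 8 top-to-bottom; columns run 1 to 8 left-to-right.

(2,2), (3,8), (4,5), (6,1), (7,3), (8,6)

(2,2) attacks row 1 at column 2 and diagonals 1, 3.
(3,8) attacks row 1 at column 8 and diagonals 6.
(4,5) attacks row 1 at column 5 and diagonals 2, 8.
(6,1) attacks row 1 at column 1 and diagonals 6.
(7,3) attacks row 1 at column 3.
(8,6) attacks row 1 at column 6.
Attacked columns: {1, 2, 3, 5, 6, 8}. Safe: {4, 7}.

columns 4, 7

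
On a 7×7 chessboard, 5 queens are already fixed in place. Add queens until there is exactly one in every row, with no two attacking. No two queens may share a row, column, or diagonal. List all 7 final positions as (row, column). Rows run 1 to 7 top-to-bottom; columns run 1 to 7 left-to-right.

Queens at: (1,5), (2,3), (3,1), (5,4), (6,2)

Row 4: attacked by (1,5)→{2,5}; (2,3)→{1,3,5}; (3,1)→{1,2}; (5,4)→{3,4,5}; (6,2)→{2,4}. Safe: 6, 7. Place at column 6.
Row 7: attacked by (1,5)→{5}; (2,3)→{3}; (3,1)→{1,5}; (4,6)→{3,6}; (5,4)→{2,4,6}; (6,2)→{1,2,3}. Safe: 7. Place at column 7.
Columns [5, 3, 1, 6, 4, 2, 7], r−c [-4, -1, 2, -2, 1, 4, 0], r+c [6, 5, 4, 10, 9, 8, 14] are all distinct, so no two queens attack.

(1,5) (2,3) (3,1) (4,6) (5,4) (6,2) (7,7)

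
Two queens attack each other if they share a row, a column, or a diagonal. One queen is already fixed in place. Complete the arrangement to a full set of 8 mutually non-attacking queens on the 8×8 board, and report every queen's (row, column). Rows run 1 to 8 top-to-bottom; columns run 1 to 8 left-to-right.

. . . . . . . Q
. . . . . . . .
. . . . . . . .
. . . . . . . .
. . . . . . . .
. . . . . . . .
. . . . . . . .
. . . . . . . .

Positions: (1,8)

Row 2: attacked by (1,8)→{7,8}. Safe: 1, 2, 3, 4, 5, 6. Place at column 3.
Row 3: attacked by (1,8)→{6,8}; (2,3)→{2,3,4}. Safe: 1, 5, 7. Place at column 1.
Row 4: attacked by (1,8)→{5,8}; (2,3)→{1,3,5}; (3,1)→{1,2}. Safe: 4, 6, 7. Place at column 6.
Row 5: attacked by (1,8)→{4,8}; (2,3)→{3,6}; (3,1)→{1,3}; (4,6)→{5,6,7}. Safe: 2. Place at column 2.
Row 6: attacked by (1,8)→{3,8}; (2,3)→{3,7}; (3,1)→{1,4}; (4,6)→{4,6,8}; (5,2)→{1,2,3}. Safe: 5. Place at column 5.
Row 7: attacked by (1,8)→{2,8}; (2,3)→{3,8}; (3,1)→{1,5}; (4,6)→{3,6}; (5,2)→{2,4}; (6,5)→{4,5,6}. Safe: 7. Place at column 7.
Row 8: attacked by (1,8)→{1,8}; (2,3)→{3}; (3,1)→{1,6}; (4,6)→{2,6}; (5,2)→{2,5}; (6,5)→{3,5,7}; (7,7)→{6,7,8}. Safe: 4. Place at column 4.
Columns [8, 3, 1, 6, 2, 5, 7, 4], r−c [-7, -1, 2, -2, 3, 1, 0, 4], r+c [9, 5, 4, 10, 7, 11, 14, 12] are all distinct, so no two queens attack.

(1,8) (2,3) (3,1) (4,6) (5,2) (6,5) (7,7) (8,4)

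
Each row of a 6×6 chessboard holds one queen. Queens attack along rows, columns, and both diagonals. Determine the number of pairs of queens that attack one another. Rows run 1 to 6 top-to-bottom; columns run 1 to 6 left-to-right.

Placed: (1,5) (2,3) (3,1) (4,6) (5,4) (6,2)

0

All columns are distinct and no two queens satisfy |Δrow| = |Δcol|, so no pair attacks.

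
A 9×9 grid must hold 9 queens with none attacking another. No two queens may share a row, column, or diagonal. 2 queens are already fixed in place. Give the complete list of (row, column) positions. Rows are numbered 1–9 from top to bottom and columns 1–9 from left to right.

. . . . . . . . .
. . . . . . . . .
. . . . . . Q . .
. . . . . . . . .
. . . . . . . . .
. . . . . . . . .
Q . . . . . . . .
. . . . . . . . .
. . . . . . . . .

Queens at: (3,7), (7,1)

Row 1: attacked by (3,7)→{5,7,9}; (7,1)→{1,7}. Safe: 2, 3, 4, 6, 8. Place at column 8.
Row 2: attacked by (1,8)→{7,8,9}; (3,7)→{6,7,8}; (7,1)→{1,6}. Safe: 2, 3, 4, 5. Place at column 4.
Row 4: attacked by (1,8)→{5,8}; (2,4)→{2,4,6}; (3,7)→{6,7,8}; (7,1)→{1,4}. Safe: 3, 9. Place at column 9.
Row 5: attacked by (1,8)→{4,8}; (2,4)→{1,4,7}; (3,7)→{5,7,9}; (4,9)→{8,9}; (7,1)→{1,3}. Safe: 2, 6. Place at column 2.
Row 6: attacked by (1,8)→{3,8}; (2,4)→{4,8}; (3,7)→{4,7}; (4,9)→{7,9}; (5,2)→{1,2,3}; (7,1)→{1,2}. Safe: 5, 6. Place at column 6.
Row 8: attacked by (1,8)→{1,8}; (2,4)→{4}; (3,7)→{2,7}; (4,9)→{5,9}; (5,2)→{2,5}; (6,6)→{4,6,8}; (7,1)→{1,2}. Safe: 3. Place at column 3.
Row 9: attacked by (1,8)→{8}; (2,4)→{4}; (3,7)→{1,7}; (4,9)→{4,9}; (5,2)→{2,6}; (6,6)→{3,6,9}; (7,1)→{1,3}; (8,3)→{2,3,4}. Safe: 5. Place at column 5.
Columns [8, 4, 7, 9, 2, 6, 1, 3, 5], r−c [-7, -2, -4, -5, 3, 0, 6, 5, 4], r+c [9, 6, 10, 13, 7, 12, 8, 11, 14] are all distinct, so no two queens attack.

(1,8) (2,4) (3,7) (4,9) (5,2) (6,6) (7,1) (8,3) (9,5)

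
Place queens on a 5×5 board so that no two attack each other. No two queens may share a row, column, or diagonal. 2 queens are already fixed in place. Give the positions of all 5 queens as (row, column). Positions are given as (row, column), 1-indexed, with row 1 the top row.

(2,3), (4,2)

Row 1: attacked by (2,3)→{2,3,4}; (4,2)→{2,5}. Safe: 1. Place at column 1.
Row 3: attacked by (1,1)→{1,3}; (2,3)→{2,3,4}; (4,2)→{1,2,3}. Safe: 5. Place at column 5.
Row 5: attacked by (1,1)→{1,5}; (2,3)→{3}; (3,5)→{3,5}; (4,2)→{1,2,3}. Safe: 4. Place at column 4.
Columns [1, 3, 5, 2, 4], r−c [0, -1, -2, 2, 1], r+c [2, 5, 8, 6, 9] are all distinct, so no two queens attack.

(1,1) (2,3) (3,5) (4,2) (5,4)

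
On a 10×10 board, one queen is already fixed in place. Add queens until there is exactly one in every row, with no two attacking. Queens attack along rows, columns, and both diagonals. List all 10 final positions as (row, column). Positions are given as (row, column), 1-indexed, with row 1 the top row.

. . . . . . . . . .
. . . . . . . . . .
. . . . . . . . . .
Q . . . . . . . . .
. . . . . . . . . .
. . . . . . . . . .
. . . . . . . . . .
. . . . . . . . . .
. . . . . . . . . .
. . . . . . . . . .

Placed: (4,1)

(1,5) (2,2) (3,9) (4,1) (5,3) (6,8) (7,10) (8,7) (9,4) (10,6)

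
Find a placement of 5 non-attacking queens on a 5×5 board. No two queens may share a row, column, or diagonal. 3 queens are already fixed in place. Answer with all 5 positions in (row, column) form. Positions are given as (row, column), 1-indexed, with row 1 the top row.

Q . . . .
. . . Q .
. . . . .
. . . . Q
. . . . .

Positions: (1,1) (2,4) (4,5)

(1,1) (2,4) (3,2) (4,5) (5,3)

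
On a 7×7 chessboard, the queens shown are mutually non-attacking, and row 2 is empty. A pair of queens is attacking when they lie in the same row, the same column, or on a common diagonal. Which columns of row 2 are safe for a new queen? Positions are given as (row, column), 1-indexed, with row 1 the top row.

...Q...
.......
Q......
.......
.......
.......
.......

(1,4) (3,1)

columns 6, 7

(1,4) attacks row 2 at column 4 and diagonals 3, 5.
(3,1) attacks row 2 at column 1 and diagonals 2.
Attacked columns: {1, 2, 3, 4, 5}. Safe: {6, 7}.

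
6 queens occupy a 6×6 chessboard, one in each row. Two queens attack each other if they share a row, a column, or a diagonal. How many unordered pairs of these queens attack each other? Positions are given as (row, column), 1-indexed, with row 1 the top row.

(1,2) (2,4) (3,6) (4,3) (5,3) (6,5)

2

Same column: (4,3)–(5,3) (column 3).
Same diagonal: (4,3)–(6,5) (|4−6| = |3−5| = 2).
Total attacking pairs: 2.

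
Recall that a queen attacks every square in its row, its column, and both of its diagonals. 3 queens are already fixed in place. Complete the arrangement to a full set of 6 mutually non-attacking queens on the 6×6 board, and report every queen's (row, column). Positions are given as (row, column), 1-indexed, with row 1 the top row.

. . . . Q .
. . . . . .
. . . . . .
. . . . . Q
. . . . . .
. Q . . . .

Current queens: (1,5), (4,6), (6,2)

(1,5) (2,3) (3,1) (4,6) (5,4) (6,2)

Row 2: attacked by (1,5)→{4,5,6}; (4,6)→{4,6}; (6,2)→{2,6}. Safe: 1, 3. Place at column 3.
Row 3: attacked by (1,5)→{3,5}; (2,3)→{2,3,4}; (4,6)→{5,6}; (6,2)→{2,5}. Safe: 1. Place at column 1.
Row 5: attacked by (1,5)→{1,5}; (2,3)→{3,6}; (3,1)→{1,3}; (4,6)→{5,6}; (6,2)→{1,2,3}. Safe: 4. Place at column 4.
Columns [5, 3, 1, 6, 4, 2], r−c [-4, -1, 2, -2, 1, 4], r+c [6, 5, 4, 10, 9, 8] are all distinct, so no two queens attack.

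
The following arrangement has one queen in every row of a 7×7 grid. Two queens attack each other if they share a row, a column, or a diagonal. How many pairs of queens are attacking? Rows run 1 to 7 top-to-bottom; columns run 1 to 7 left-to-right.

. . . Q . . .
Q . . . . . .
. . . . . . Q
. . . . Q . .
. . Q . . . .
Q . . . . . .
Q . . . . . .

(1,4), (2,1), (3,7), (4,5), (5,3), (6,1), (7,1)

4

Same column: (2,1)–(6,1) (column 1); (2,1)–(7,1) (column 1); (6,1)–(7,1) (column 1).
Same diagonal: (5,3)–(7,1) (|5−7| = |3−1| = 2).
Total attacking pairs: 4.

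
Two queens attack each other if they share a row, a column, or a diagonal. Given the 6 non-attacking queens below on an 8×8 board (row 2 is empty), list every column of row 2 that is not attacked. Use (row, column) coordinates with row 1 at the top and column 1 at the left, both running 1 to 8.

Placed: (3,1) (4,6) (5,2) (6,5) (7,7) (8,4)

columns 3

(3,1) attacks row 2 at column 1 and diagonals 2.
(4,6) attacks row 2 at column 6 and diagonals 4, 8.
(5,2) attacks row 2 at column 2 and diagonals 5.
(6,5) attacks row 2 at column 5 and diagonals 1.
(7,7) attacks row 2 at column 7 and diagonals 2.
(8,4) attacks row 2 at column 4.
Attacked columns: {1, 2, 4, 5, 6, 7, 8}. Safe: {3}.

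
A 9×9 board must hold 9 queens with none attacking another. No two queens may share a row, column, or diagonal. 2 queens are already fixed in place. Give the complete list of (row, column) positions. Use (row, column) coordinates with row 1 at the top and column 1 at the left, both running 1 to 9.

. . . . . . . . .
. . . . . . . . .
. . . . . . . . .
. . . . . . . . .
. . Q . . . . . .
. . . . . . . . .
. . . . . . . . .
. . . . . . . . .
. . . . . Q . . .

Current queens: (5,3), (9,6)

Row 1: attacked by (5,3)→{3,7}; (9,6)→{6}. Safe: 1, 2, 4, 5, 8, 9. Place at column 1.
Row 2: attacked by (1,1)→{1,2}; (5,3)→{3,6}; (9,6)→{6}. Safe: 4, 5, 7, 8, 9. Place at column 7.
Row 3: attacked by (1,1)→{1,3}; (2,7)→{6,7,8}; (5,3)→{1,3,5}; (9,6)→{6}. Safe: 2, 4, 9. Place at column 4.
Row 4: attacked by (1,1)→{1,4}; (2,7)→{5,7,9}; (3,4)→{3,4,5}; (5,3)→{2,3,4}; (9,6)→{1,6}. Safe: 8. Place at column 8.
Row 6: attacked by (1,1)→{1,6}; (2,7)→{3,7}; (3,4)→{1,4,7}; (4,8)→{6,8}; (5,3)→{2,3,4}; (9,6)→{3,6,9}. Safe: 5. Place at column 5.
Row 7: attacked by (1,1)→{1,7}; (2,7)→{2,7}; (3,4)→{4,8}; (4,8)→{5,8}; (5,3)→{1,3,5}; (6,5)→{4,5,6}; (9,6)→{4,6,8}. Safe: 9. Place at column 9.
Row 8: attacked by (1,1)→{1,8}; (2,7)→{1,7}; (3,4)→{4,9}; (4,8)→{4,8}; (5,3)→{3,6}; (6,5)→{3,5,7}; (7,9)→{8,9}; (9,6)→{5,6,7}. Safe: 2. Place at column 2.
Columns [1, 7, 4, 8, 3, 5, 9, 2, 6], r−c [0, -5, -1, -4, 2, 1, -2, 6, 3], r+c [2, 9, 7, 12, 8, 11, 16, 10, 15] are all distinct, so no two queens attack.

(1,1) (2,7) (3,4) (4,8) (5,3) (6,5) (7,9) (8,2) (9,6)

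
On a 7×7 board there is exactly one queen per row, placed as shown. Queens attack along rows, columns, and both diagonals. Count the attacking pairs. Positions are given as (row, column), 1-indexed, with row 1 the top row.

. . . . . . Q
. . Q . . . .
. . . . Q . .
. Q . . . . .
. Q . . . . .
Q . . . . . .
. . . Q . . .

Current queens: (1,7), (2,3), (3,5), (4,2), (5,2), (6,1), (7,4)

4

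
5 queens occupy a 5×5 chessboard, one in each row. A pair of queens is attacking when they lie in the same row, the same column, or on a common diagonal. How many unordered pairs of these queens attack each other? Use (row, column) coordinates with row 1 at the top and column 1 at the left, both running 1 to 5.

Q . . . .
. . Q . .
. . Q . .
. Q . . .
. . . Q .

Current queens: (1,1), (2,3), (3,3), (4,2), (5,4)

Same column: (2,3)–(3,3) (column 3).
Same diagonal: (1,1)–(3,3) (|1−3| = |1−3| = 2); (3,3)–(4,2) (|3−4| = |3−2| = 1).
Total attacking pairs: 3.

3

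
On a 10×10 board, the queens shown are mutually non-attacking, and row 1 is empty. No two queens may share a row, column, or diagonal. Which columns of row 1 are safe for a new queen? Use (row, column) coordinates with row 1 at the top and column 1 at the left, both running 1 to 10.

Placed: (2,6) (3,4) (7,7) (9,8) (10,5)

columns 3, 9, 10

(2,6) attacks row 1 at column 6 and diagonals 5, 7.
(3,4) attacks row 1 at column 4 and diagonals 2, 6.
(7,7) attacks row 1 at column 7 and diagonals 1.
(9,8) attacks row 1 at column 8.
(10,5) attacks row 1 at column 5.
Attacked columns: {1, 2, 4, 5, 6, 7, 8}. Safe: {3, 9, 10}.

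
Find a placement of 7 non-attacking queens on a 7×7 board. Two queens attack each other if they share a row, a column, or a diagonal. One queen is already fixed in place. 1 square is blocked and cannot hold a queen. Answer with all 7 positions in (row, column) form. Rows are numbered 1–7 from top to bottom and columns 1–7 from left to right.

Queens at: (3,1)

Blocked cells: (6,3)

(1,4) (2,6) (3,1) (4,3) (5,5) (6,7) (7,2)

Row 1: attacked by (3,1)→{1,3}. Safe: 2, 4, 5, 6, 7. Place at column 4.
Row 2: attacked by (1,4)→{3,4,5}; (3,1)→{1,2}. Safe: 6, 7. Place at column 6.
Row 4: attacked by (1,4)→{1,4,7}; (2,6)→{4,6}; (3,1)→{1,2}. Safe: 3, 5. Place at column 3.
Row 5: attacked by (1,4)→{4}; (2,6)→{3,6}; (3,1)→{1,3}; (4,3)→{2,3,4}. Safe: 5, 7. Place at column 5.
Row 6: attacked by (1,4)→{4}; (2,6)→{2,6}; (3,1)→{1,4}; (4,3)→{1,3,5}; (5,5)→{4,5,6}. Blocked: 3. Safe: 7. Place at column 7.
Row 7: attacked by (1,4)→{4}; (2,6)→{1,6}; (3,1)→{1,5}; (4,3)→{3,6}; (5,5)→{3,5,7}; (6,7)→{6,7}. Safe: 2. Place at column 2.
Columns [4, 6, 1, 3, 5, 7, 2], r−c [-3, -4, 2, 1, 0, -1, 5], r+c [5, 8, 4, 7, 10, 13, 9] are all distinct, so no two queens attack.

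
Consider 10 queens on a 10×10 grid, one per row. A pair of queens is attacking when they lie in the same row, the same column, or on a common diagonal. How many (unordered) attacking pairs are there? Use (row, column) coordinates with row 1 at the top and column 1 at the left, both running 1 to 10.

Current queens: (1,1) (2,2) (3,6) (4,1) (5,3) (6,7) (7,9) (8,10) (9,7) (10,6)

9

Same column: (1,1)–(4,1) (column 1); (3,6)–(10,6) (column 6); (6,7)–(9,7) (column 7).
Same diagonal: (1,1)–(2,2) (|1−2| = |1−2| = 1); (5,3)–(9,7) (|5−9| = |3−7| = 4); (7,9)–(8,10) (|7−8| = |9−10| = 1); (7,9)–(9,7) (|7−9| = |9−7| = 2); (7,9)–(10,6) (|7−10| = |9−6| = 3); (9,7)–(10,6) (|9−10| = |7−6| = 1).
Total attacking pairs: 9.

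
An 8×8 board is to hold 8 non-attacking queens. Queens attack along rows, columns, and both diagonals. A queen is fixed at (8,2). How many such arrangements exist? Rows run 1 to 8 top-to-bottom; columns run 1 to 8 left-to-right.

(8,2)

8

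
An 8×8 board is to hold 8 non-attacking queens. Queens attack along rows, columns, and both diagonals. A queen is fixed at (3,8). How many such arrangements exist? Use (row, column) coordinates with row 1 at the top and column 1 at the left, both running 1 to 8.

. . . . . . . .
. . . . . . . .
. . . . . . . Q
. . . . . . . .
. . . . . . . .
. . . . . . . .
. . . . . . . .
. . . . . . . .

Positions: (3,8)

16

Branch on row 1: col 1 → 2; col 2 → 1; col 3 → 4; col 4 → 4; col 5 → 4; col 7 → 1.
Sum: 2 + 1 + 4 + 4 + 4 + 1 = 16.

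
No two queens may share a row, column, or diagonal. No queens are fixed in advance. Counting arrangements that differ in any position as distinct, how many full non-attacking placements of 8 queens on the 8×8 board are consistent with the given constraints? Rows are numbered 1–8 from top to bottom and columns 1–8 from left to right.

Branch on row 1: col 1 → 4; col 2 → 8; col 3 → 16; col 4 → 18; col 5 → 18; col 6 → 16; col 7 → 8; col 8 → 4.
Sum: 4 + 8 + 16 + 18 + 18 + 16 + 8 + 4 = 92.
(This is the classic 8-queens count.)

92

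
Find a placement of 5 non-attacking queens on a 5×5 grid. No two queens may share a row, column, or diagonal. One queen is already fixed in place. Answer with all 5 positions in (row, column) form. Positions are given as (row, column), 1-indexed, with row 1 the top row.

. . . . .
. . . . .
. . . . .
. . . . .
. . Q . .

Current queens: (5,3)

Row 1: attacked by (5,3)→{3}. Safe: 1, 2, 4, 5. Place at column 1.
Row 2: attacked by (1,1)→{1,2}; (5,3)→{3}. Safe: 4, 5. Place at column 4.
Row 3: attacked by (1,1)→{1,3}; (2,4)→{3,4,5}; (5,3)→{1,3,5}. Safe: 2. Place at column 2.
Row 4: attacked by (1,1)→{1,4}; (2,4)→{2,4}; (3,2)→{1,2,3}; (5,3)→{2,3,4}. Safe: 5. Place at column 5.
Columns [1, 4, 2, 5, 3], r−c [0, -2, 1, -1, 2], r+c [2, 6, 5, 9, 8] are all distinct, so no two queens attack.

(1,1) (2,4) (3,2) (4,5) (5,3)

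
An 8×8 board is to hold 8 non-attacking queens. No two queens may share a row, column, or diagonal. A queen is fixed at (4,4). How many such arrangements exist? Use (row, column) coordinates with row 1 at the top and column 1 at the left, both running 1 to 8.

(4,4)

Branch on row 1: col 2 → 1; col 3 → 1; col 5 → 4; col 6 → 2; col 8 → 0.
Sum: 1 + 1 + 4 + 2 + 0 = 8.

8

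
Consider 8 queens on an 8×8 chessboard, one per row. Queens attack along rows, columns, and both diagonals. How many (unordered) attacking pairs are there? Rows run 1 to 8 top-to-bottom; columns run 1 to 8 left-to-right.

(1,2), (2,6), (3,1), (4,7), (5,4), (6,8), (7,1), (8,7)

Same column: (3,1)–(7,1) (column 1); (4,7)–(8,7) (column 7).
Same diagonal: (2,6)–(7,1) (|2−7| = |6−1| = 5); (5,4)–(8,7) (|5−8| = |4−7| = 3).
Total attacking pairs: 4.

4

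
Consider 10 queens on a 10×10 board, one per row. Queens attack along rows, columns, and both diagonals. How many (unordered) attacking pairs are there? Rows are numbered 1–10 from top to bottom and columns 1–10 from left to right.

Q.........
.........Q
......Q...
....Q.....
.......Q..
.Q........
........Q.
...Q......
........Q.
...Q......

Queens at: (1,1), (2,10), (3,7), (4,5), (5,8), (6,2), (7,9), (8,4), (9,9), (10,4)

5

Same column: (7,9)–(9,9) (column 9); (8,4)–(10,4) (column 4).
Same diagonal: (1,1)–(9,9) (|1−9| = |1−9| = 8); (2,10)–(8,4) (|2−8| = |10−4| = 6); (6,2)–(8,4) (|6−8| = |2−4| = 2).
Total attacking pairs: 5.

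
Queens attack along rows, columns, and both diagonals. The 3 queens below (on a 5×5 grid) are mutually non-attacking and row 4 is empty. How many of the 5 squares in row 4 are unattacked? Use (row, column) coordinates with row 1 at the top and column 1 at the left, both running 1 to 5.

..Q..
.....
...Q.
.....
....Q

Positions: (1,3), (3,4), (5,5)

(1,3) attacks row 4 at column 3.
(3,4) attacks row 4 at column 4 and diagonals 3, 5.
(5,5) attacks row 4 at column 5 and diagonals 4.
Attacked columns: {3, 4, 5}. Safe: {1, 2}.

2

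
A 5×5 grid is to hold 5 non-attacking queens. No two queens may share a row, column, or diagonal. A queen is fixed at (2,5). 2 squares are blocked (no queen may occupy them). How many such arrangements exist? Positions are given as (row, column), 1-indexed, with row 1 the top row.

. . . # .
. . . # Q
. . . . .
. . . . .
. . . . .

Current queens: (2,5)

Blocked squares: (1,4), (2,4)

Branch on row 1: col 1 → 0; col 2 → 1; col 3 → 1.
Sum: 0 + 1 + 1 = 2.

2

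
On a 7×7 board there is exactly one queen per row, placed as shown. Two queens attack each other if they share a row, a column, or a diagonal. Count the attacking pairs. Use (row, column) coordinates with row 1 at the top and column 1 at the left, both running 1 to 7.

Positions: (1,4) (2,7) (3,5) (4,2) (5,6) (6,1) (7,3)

0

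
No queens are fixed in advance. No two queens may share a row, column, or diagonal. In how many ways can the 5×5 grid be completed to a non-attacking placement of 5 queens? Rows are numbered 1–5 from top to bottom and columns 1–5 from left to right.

10

Branch on row 1: col 1 → 2; col 2 → 2; col 3 → 2; col 4 → 2; col 5 → 2.
Sum: 2 + 2 + 2 + 2 + 2 = 10.
(This is the classic 5-queens count.)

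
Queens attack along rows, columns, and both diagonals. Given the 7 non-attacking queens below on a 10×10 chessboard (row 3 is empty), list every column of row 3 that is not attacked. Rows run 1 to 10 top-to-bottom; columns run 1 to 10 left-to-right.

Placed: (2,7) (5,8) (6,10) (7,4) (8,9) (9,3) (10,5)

columns 1, 2

(2,7) attacks row 3 at column 7 and diagonals 6, 8.
(5,8) attacks row 3 at column 8 and diagonals 6, 10.
(6,10) attacks row 3 at column 10 and diagonals 7.
(7,4) attacks row 3 at column 4 and diagonals 8.
(8,9) attacks row 3 at column 9 and diagonals 4.
(9,3) attacks row 3 at column 3 and diagonals 9.
(10,5) attacks row 3 at column 5.
Attacked columns: {3, 4, 5, 6, 7, 8, 9, 10}. Safe: {1, 2}.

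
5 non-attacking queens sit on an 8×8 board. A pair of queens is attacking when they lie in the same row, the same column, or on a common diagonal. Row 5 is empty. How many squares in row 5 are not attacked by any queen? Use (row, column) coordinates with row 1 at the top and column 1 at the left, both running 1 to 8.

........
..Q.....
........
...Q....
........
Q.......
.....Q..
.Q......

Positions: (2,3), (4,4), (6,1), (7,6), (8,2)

(2,3) attacks row 5 at column 3 and diagonals 6.
(4,4) attacks row 5 at column 4 and diagonals 3, 5.
(6,1) attacks row 5 at column 1 and diagonals 2.
(7,6) attacks row 5 at column 6 and diagonals 4, 8.
(8,2) attacks row 5 at column 2 and diagonals 5.
Attacked columns: {1, 2, 3, 4, 5, 6, 8}. Safe: {7}.

1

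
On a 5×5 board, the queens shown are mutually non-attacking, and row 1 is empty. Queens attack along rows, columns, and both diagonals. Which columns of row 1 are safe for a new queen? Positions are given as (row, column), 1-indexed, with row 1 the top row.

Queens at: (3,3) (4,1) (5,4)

(3,3) attacks row 1 at column 3 and diagonals 1, 5.
(4,1) attacks row 1 at column 1 and diagonals 4.
(5,4) attacks row 1 at column 4.
Attacked columns: {1, 3, 4, 5}. Safe: {2}.

columns 2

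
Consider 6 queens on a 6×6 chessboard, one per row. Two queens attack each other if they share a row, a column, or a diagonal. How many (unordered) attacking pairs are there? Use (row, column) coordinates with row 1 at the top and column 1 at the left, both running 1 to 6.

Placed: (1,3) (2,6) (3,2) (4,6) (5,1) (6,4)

Same column: (2,6)–(4,6) (column 6).
Same diagonal: (1,3)–(4,6) (|1−4| = |3−6| = 3); (4,6)–(6,4) (|4−6| = |6−4| = 2).
Total attacking pairs: 3.

3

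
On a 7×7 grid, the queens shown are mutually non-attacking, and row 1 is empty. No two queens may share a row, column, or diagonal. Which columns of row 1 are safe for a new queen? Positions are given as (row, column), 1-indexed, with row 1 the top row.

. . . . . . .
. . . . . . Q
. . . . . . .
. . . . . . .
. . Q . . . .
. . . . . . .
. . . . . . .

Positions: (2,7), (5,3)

columns 1, 2, 4, 5

(2,7) attacks row 1 at column 7 and diagonals 6.
(5,3) attacks row 1 at column 3 and diagonals 7.
Attacked columns: {3, 6, 7}. Safe: {1, 2, 4, 5}.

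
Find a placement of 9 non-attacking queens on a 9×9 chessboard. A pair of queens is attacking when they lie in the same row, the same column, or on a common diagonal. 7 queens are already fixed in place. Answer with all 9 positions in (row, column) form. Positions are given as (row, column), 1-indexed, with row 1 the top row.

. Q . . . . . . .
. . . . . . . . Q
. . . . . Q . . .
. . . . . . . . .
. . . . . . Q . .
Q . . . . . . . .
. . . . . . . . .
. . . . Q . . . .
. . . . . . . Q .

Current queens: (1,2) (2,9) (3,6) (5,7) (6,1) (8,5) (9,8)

Row 4: attacked by (1,2)→{2,5}; (2,9)→{7,9}; (3,6)→{5,6,7}; (5,7)→{6,7,8}; (6,1)→{1,3}; (8,5)→{1,5,9}; (9,8)→{3,8}. Safe: 4. Place at column 4.
Row 7: attacked by (1,2)→{2,8}; (2,9)→{4,9}; (3,6)→{2,6}; (4,4)→{1,4,7}; (5,7)→{5,7,9}; (6,1)→{1,2}; (8,5)→{4,5,6}; (9,8)→{6,8}. Safe: 3. Place at column 3.
Columns [2, 9, 6, 4, 7, 1, 3, 5, 8], r−c [-1, -7, -3, 0, -2, 5, 4, 3, 1], r+c [3, 11, 9, 8, 12, 7, 10, 13, 17] are all distinct, so no two queens attack.

(1,2) (2,9) (3,6) (4,4) (5,7) (6,1) (7,3) (8,5) (9,8)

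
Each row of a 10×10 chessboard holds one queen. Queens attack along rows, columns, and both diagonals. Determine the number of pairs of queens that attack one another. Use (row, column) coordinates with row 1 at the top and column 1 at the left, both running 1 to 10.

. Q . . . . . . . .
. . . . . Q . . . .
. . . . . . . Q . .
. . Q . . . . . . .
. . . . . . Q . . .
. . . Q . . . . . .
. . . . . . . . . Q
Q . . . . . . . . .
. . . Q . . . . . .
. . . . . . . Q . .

3

Same column: (3,8)–(10,8) (column 8); (6,4)–(9,4) (column 4).
Same diagonal: (6,4)–(10,8) (|6−10| = |4−8| = 4).
Total attacking pairs: 3.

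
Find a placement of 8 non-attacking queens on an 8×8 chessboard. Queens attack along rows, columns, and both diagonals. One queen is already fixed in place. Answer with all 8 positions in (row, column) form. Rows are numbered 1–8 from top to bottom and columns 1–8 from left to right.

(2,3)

(1,7) (2,3) (3,1) (4,6) (5,8) (6,5) (7,2) (8,4)

Row 1: attacked by (2,3)→{2,3,4}. Safe: 1, 5, 6, 7, 8. Place at column 7.
Row 3: attacked by (1,7)→{5,7}; (2,3)→{2,3,4}. Safe: 1, 6, 8. Place at column 1.
Row 4: attacked by (1,7)→{4,7}; (2,3)→{1,3,5}; (3,1)→{1,2}. Safe: 6, 8. Place at column 6.
Row 5: attacked by (1,7)→{3,7}; (2,3)→{3,6}; (3,1)→{1,3}; (4,6)→{5,6,7}. Safe: 2, 4, 8. Place at column 8.
Row 6: attacked by (1,7)→{2,7}; (2,3)→{3,7}; (3,1)→{1,4}; (4,6)→{4,6,8}; (5,8)→{7,8}. Safe: 5. Place at column 5.
Row 7: attacked by (1,7)→{1,7}; (2,3)→{3,8}; (3,1)→{1,5}; (4,6)→{3,6}; (5,8)→{6,8}; (6,5)→{4,5,6}. Safe: 2. Place at column 2.
Row 8: attacked by (1,7)→{7}; (2,3)→{3}; (3,1)→{1,6}; (4,6)→{2,6}; (5,8)→{5,8}; (6,5)→{3,5,7}; (7,2)→{1,2,3}. Safe: 4. Place at column 4.
Columns [7, 3, 1, 6, 8, 5, 2, 4], r−c [-6, -1, 2, -2, -3, 1, 5, 4], r+c [8, 5, 4, 10, 13, 11, 9, 12] are all distinct, so no two queens attack.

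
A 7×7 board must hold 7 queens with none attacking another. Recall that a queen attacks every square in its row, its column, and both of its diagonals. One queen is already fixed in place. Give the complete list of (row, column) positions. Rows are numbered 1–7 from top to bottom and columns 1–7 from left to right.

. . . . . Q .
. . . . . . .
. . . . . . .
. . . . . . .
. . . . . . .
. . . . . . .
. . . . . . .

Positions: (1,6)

Row 2: attacked by (1,6)→{5,6,7}. Safe: 1, 2, 3, 4. Place at column 4.
Row 3: attacked by (1,6)→{4,6}; (2,4)→{3,4,5}. Safe: 1, 2, 7. Place at column 7.
Row 4: attacked by (1,6)→{3,6}; (2,4)→{2,4,6}; (3,7)→{6,7}. Safe: 1, 5. Place at column 1.
Row 5: attacked by (1,6)→{2,6}; (2,4)→{1,4,7}; (3,7)→{5,7}; (4,1)→{1,2}. Safe: 3. Place at column 3.
Row 6: attacked by (1,6)→{1,6}; (2,4)→{4}; (3,7)→{4,7}; (4,1)→{1,3}; (5,3)→{2,3,4}. Safe: 5. Place at column 5.
Row 7: attacked by (1,6)→{6}; (2,4)→{4}; (3,7)→{3,7}; (4,1)→{1,4}; (5,3)→{1,3,5}; (6,5)→{4,5,6}. Safe: 2. Place at column 2.
Columns [6, 4, 7, 1, 3, 5, 2], r−c [-5, -2, -4, 3, 2, 1, 5], r+c [7, 6, 10, 5, 8, 11, 9] are all distinct, so no two queens attack.

(1,6) (2,4) (3,7) (4,1) (5,3) (6,5) (7,2)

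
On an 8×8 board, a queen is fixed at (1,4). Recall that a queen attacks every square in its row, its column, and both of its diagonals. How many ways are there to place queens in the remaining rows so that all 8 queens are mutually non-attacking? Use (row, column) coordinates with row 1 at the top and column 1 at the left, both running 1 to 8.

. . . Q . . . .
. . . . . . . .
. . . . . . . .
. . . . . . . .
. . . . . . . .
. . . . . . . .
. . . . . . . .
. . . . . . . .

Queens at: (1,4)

18

Branch on row 2: col 1 → 2; col 2 → 6; col 6 → 3; col 7 → 4; col 8 → 3.
Sum: 2 + 6 + 3 + 4 + 3 = 18.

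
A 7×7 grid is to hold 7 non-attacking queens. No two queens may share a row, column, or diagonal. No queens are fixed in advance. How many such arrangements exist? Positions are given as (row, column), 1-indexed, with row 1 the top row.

40

Branch on row 1: col 1 → 4; col 2 → 7; col 3 → 6; col 4 → 6; col 5 → 6; col 6 → 7; col 7 → 4.
Sum: 4 + 7 + 6 + 6 + 6 + 7 + 4 = 40.
(This is the classic 7-queens count.)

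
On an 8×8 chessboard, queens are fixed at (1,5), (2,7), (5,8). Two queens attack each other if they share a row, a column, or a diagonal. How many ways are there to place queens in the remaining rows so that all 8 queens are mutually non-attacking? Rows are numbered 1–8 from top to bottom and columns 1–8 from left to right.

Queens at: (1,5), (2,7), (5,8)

2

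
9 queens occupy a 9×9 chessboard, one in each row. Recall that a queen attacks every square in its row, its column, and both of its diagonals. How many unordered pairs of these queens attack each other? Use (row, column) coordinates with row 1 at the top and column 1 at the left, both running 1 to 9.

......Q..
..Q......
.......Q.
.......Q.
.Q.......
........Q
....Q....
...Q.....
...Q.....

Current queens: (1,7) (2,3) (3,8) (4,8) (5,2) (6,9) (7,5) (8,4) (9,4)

5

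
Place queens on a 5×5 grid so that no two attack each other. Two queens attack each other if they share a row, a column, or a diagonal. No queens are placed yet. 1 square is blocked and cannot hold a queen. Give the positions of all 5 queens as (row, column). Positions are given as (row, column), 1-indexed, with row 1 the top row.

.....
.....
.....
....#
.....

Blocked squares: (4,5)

(1,4) (2,2) (3,5) (4,3) (5,1)

Row 1: Safe: 1, 2, 3, 4, 5. Place at column 4.
Row 2: attacked by (1,4)→{3,4,5}. Safe: 1, 2. Place at column 2.
Row 3: attacked by (1,4)→{2,4}; (2,2)→{1,2,3}. Safe: 5. Place at column 5.
Row 4: attacked by (1,4)→{1,4}; (2,2)→{2,4}; (3,5)→{4,5}. Blocked: 5. Safe: 3. Place at column 3.
Row 5: attacked by (1,4)→{4}; (2,2)→{2,5}; (3,5)→{3,5}; (4,3)→{2,3,4}. Safe: 1. Place at column 1.
Columns [4, 2, 5, 3, 1], r−c [-3, 0, -2, 1, 4], r+c [5, 4, 8, 7, 6] are all distinct, so no two queens attack.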